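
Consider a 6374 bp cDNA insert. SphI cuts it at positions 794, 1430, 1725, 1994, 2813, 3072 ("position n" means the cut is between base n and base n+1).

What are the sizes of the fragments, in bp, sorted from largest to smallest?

Linear molecule, 6 cuts → 7 fragments:
  794 − 0 = 794 bp
  1430 − 794 = 636 bp
  1725 − 1430 = 295 bp
  1994 − 1725 = 269 bp
  2813 − 1994 = 819 bp
  3072 − 2813 = 259 bp
  6374 − 3072 = 3302 bp
Sorted largest to smallest: 3302, 819, 794, 636, 295, 269, 259 bp.

3302, 819, 794, 636, 295, 269, 259 bp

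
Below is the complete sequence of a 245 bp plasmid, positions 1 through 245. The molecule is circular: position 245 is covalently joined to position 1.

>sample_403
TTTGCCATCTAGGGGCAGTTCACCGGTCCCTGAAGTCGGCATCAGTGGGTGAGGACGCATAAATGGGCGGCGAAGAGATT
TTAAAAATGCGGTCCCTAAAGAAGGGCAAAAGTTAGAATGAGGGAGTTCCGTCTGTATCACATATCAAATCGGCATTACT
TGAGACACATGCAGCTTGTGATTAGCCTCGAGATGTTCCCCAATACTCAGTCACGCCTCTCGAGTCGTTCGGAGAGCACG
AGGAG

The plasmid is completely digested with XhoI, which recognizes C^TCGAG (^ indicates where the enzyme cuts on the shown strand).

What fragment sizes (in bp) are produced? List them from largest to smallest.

XhoI sites (CTCGAG) start at positions 187, 219.
XhoI cuts after the first base of each site, so after positions 187, 219.
Circular molecule, 2 cuts → 2 fragments:
  188–219 → 32 bp
  220–245 then 1–187 → 26 + 187 = 213 bp
Sorted largest to smallest: 213, 32 bp.

213, 32 bp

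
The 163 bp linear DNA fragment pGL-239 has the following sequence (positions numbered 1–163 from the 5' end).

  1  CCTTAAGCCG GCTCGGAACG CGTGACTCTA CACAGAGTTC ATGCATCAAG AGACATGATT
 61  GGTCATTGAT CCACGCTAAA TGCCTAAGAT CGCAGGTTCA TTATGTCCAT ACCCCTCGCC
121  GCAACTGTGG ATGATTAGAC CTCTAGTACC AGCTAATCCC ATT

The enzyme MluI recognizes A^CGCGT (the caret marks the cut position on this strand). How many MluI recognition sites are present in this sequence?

1

ACGCGT occurs starting at position 18.
MluI cuts at 1 site.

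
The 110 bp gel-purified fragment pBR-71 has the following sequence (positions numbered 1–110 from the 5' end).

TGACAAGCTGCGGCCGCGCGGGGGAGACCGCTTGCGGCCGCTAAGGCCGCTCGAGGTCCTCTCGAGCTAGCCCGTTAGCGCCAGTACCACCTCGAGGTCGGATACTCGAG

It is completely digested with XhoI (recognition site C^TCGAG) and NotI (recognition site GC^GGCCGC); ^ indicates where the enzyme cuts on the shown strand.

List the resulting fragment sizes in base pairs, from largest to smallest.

XhoI sites (CTCGAG) start at positions 50, 61, 91, 105.
XhoI cuts after the first base of each site, so after positions 50, 61, 91, 105.
NotI sites (GCGGCCGC) start at positions 10, 34.
NotI cuts after base 2 of each site, so after positions 11, 35.
Combined cut positions: 11, 35, 50, 61, 91, 105.
Linear molecule, 6 cuts → 7 fragments:
  1–11 → 11 bp
  12–35 → 24 bp
  36–50 → 15 bp
  51–61 → 11 bp
  62–91 → 30 bp
  92–105 → 14 bp
  106–110 → 5 bp
Sorted largest to smallest: 30, 24, 15, 14, 11, 11, 5 bp.

30, 24, 15, 14, 11, 11, 5 bp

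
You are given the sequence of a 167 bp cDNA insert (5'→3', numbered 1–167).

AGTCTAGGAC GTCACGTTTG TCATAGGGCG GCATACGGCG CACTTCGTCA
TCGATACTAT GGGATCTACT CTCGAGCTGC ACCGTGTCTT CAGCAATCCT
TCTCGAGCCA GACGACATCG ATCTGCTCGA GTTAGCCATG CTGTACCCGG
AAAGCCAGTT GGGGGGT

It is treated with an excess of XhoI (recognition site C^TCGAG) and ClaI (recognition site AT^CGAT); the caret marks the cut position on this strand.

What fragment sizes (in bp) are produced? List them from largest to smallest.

51, 41, 31, 20, 16, 8 bp

XhoI sites (CTCGAG) start at positions 71, 102, 126.
XhoI cuts after the first base of each site, so after positions 71, 102, 126.
ClaI sites (ATCGAT) start at positions 50, 117.
ClaI cuts after base 2 of each site, so after positions 51, 118.
Combined cut positions: 51, 71, 102, 118, 126.
Linear molecule, 5 cuts → 6 fragments:
  1–51 → 51 bp
  52–71 → 20 bp
  72–102 → 31 bp
  103–118 → 16 bp
  119–126 → 8 bp
  127–167 → 41 bp
Sorted largest to smallest: 51, 41, 31, 20, 16, 8 bp.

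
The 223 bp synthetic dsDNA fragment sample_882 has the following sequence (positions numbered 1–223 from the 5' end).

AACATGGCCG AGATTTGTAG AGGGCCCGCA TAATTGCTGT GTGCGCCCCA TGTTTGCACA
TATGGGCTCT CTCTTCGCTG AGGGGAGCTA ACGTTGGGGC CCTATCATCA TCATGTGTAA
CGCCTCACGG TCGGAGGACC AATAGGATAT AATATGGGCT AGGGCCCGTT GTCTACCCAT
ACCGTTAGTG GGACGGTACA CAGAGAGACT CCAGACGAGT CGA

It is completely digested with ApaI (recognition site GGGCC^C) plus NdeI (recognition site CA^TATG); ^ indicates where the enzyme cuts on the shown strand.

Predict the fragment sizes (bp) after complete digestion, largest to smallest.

ApaI sites (GGGCCC) start at positions 22, 97, 162.
ApaI cuts after base 5 of each site (before the last base), so after positions 26, 101, 166.
The NdeI site (CATATG) starts at position 59.
NdeI cuts after base 2 of each site, so after position 60.
Combined cut positions: 26, 60, 101, 166.
Linear molecule, 4 cuts → 5 fragments:
  1–26 → 26 bp
  27–60 → 34 bp
  61–101 → 41 bp
  102–166 → 65 bp
  167–223 → 57 bp
Sorted largest to smallest: 65, 57, 41, 34, 26 bp.

65, 57, 41, 34, 26 bp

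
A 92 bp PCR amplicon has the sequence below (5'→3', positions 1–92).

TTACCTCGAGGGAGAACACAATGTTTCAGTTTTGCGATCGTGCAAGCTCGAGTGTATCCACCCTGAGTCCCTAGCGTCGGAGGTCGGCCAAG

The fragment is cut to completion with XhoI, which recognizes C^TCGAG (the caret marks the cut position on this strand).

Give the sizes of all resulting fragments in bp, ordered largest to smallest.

45, 42, 5 bp

XhoI sites (CTCGAG) start at positions 5, 47.
XhoI cuts after the first base of each site, so after positions 5, 47.
Linear molecule, 2 cuts → 3 fragments:
  1–5 → 5 bp
  6–47 → 42 bp
  48–92 → 45 bp
Sorted largest to smallest: 45, 42, 5 bp.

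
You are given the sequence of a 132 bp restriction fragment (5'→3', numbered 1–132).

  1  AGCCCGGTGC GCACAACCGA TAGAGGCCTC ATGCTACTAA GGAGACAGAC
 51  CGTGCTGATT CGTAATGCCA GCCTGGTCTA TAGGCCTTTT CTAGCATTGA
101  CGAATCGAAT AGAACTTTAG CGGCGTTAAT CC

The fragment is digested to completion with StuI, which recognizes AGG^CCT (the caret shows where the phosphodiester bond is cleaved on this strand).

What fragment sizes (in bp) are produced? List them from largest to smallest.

StuI sites (AGGCCT) start at positions 24, 82.
StuI cuts after base 3 of each site, so after positions 26, 84.
Linear molecule, 2 cuts → 3 fragments:
  1–26 → 26 bp
  27–84 → 58 bp
  85–132 → 48 bp
Sorted largest to smallest: 58, 48, 26 bp.

58, 48, 26 bp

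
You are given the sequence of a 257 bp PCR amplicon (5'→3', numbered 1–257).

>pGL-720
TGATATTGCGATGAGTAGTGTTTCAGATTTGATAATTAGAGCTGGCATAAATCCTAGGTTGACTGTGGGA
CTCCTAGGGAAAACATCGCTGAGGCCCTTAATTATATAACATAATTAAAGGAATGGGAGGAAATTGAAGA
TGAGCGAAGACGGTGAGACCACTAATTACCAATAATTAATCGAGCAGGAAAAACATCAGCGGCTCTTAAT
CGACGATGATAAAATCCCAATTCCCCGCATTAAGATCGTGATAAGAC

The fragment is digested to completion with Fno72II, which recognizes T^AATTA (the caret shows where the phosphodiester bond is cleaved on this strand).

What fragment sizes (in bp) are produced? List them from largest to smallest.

84, 66, 51, 33, 13, 10 bp

Fno72II sites (TAATTA) start at positions 33, 99, 112, 163, 173.
Fno72II cuts after the first base of each site, so after positions 33, 99, 112, 163, 173.
Linear molecule, 5 cuts → 6 fragments:
  1–33 → 33 bp
  34–99 → 66 bp
  100–112 → 13 bp
  113–163 → 51 bp
  164–173 → 10 bp
  174–257 → 84 bp
Sorted largest to smallest: 84, 66, 51, 33, 13, 10 bp.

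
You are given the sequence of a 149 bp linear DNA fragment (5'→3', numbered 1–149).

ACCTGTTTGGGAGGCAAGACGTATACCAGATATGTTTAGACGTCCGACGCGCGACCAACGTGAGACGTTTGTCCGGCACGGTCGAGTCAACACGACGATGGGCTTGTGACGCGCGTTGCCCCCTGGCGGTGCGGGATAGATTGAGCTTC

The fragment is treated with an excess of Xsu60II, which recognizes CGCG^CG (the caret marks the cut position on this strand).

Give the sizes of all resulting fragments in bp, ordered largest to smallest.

Xsu60II sites (CGCGCG) start at positions 48, 110.
Xsu60II cuts after base 4 of each site, so after positions 51, 113.
Linear molecule, 2 cuts → 3 fragments:
  1–51 → 51 bp
  52–113 → 62 bp
  114–149 → 36 bp
Sorted largest to smallest: 62, 51, 36 bp.

62, 51, 36 bp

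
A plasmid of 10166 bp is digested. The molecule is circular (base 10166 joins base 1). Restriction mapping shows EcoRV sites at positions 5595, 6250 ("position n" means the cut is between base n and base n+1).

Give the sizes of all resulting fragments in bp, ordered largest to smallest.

9511, 655 bp

Circular molecule, 2 cuts → 2 fragments:
  6250 − 5595 = 655 bp
  wrap: 10166 − 6250 + 5595 = 9511 bp
Sorted largest to smallest: 9511, 655 bp.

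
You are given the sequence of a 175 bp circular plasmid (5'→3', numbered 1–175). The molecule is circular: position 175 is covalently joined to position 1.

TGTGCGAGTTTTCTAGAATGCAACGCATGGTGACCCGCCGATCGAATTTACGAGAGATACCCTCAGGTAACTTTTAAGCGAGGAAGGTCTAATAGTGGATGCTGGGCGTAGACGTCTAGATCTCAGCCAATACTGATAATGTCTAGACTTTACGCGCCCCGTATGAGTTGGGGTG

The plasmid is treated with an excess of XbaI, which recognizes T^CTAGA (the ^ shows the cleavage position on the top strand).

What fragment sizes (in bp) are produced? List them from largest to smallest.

XbaI sites (TCTAGA) start at positions 12, 115, 142.
XbaI cuts after the first base of each site, so after positions 12, 115, 142.
Circular molecule, 3 cuts → 3 fragments:
  13–115 → 103 bp
  116–142 → 27 bp
  143–175 then 1–12 → 33 + 12 = 45 bp
Sorted largest to smallest: 103, 45, 27 bp.

103, 45, 27 bp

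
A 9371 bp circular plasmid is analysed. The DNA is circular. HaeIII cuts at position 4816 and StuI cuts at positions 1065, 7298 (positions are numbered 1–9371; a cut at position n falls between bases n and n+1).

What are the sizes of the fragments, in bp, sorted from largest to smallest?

3751, 3138, 2482 bp

Combined cut positions (sorted): 1065, 4816, 7298.
Circular molecule, 3 cuts → 3 fragments:
  4816 − 1065 = 3751 bp
  7298 − 4816 = 2482 bp
  wrap: 9371 − 7298 + 1065 = 3138 bp
Sorted largest to smallest: 3751, 3138, 2482 bp.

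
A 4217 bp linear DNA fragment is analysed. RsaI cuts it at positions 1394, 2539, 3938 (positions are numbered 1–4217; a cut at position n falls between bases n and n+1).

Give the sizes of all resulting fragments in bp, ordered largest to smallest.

1399, 1394, 1145, 279 bp

Linear molecule, 3 cuts → 4 fragments:
  1394 − 0 = 1394 bp
  2539 − 1394 = 1145 bp
  3938 − 2539 = 1399 bp
  4217 − 3938 = 279 bp
Sorted largest to smallest: 1399, 1394, 1145, 279 bp.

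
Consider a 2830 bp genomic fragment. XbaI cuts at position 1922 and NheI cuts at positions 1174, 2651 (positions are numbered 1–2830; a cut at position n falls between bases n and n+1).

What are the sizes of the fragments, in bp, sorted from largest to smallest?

Combined cut positions (sorted): 1174, 1922, 2651.
Linear molecule, 3 cuts → 4 fragments:
  1174 − 0 = 1174 bp
  1922 − 1174 = 748 bp
  2651 − 1922 = 729 bp
  2830 − 2651 = 179 bp
Sorted largest to smallest: 1174, 748, 729, 179 bp.

1174, 748, 729, 179 bp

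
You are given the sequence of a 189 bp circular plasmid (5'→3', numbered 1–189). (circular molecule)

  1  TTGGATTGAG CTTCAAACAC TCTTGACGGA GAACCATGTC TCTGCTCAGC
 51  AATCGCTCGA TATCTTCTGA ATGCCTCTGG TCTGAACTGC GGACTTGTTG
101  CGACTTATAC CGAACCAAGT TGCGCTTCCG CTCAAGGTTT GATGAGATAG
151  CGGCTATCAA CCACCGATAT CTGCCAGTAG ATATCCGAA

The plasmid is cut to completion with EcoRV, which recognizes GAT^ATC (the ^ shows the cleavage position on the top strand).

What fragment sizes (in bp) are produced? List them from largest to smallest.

107, 68, 14 bp

EcoRV sites (GATATC) start at positions 59, 166, 180.
EcoRV cuts after base 3 of each site, so after positions 61, 168, 182.
Circular molecule, 3 cuts → 3 fragments:
  62–168 → 107 bp
  169–182 → 14 bp
  183–189 then 1–61 → 7 + 61 = 68 bp
Sorted largest to smallest: 107, 68, 14 bp.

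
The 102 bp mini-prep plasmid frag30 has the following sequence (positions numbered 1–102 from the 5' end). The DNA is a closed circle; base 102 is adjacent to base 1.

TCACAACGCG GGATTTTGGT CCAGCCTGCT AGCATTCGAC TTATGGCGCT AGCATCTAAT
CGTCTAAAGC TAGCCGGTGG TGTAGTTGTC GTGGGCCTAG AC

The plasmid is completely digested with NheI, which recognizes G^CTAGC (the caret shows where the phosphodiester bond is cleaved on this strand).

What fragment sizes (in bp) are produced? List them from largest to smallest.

NheI sites (GCTAGC) start at positions 28, 48, 69.
NheI cuts after the first base of each site, so after positions 28, 48, 69.
Circular molecule, 3 cuts → 3 fragments:
  29–48 → 20 bp
  49–69 → 21 bp
  70–102 then 1–28 → 33 + 28 = 61 bp
Sorted largest to smallest: 61, 21, 20 bp.

61, 21, 20 bp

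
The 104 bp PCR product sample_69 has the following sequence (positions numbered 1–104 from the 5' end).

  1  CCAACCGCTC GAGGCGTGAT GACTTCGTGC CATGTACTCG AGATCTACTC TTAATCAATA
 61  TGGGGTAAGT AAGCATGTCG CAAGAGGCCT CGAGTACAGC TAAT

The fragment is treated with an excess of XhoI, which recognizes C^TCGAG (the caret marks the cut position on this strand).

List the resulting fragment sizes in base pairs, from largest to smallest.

52, 29, 15, 8 bp

XhoI sites (CTCGAG) start at positions 8, 37, 89.
XhoI cuts after the first base of each site, so after positions 8, 37, 89.
Linear molecule, 3 cuts → 4 fragments:
  1–8 → 8 bp
  9–37 → 29 bp
  38–89 → 52 bp
  90–104 → 15 bp
Sorted largest to smallest: 52, 29, 15, 8 bp.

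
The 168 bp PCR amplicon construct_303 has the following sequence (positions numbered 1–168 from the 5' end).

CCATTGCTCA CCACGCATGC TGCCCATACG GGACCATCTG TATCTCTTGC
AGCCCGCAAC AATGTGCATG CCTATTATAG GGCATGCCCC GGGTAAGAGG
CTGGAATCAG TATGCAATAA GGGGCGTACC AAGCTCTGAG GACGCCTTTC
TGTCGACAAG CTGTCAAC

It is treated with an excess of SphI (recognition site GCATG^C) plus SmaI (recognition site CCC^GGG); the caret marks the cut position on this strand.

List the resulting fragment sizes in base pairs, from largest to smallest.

SphI sites (GCATGC) start at positions 15, 66, 82.
SphI cuts after base 5 of each site (before the last base), so after positions 19, 70, 86.
The SmaI site (CCCGGG) starts at position 88.
SmaI cuts after base 3 of each site, so after position 90.
Combined cut positions: 19, 70, 86, 90.
Linear molecule, 4 cuts → 5 fragments:
  1–19 → 19 bp
  20–70 → 51 bp
  71–86 → 16 bp
  87–90 → 4 bp
  91–168 → 78 bp
Sorted largest to smallest: 78, 51, 19, 16, 4 bp.

78, 51, 19, 16, 4 bp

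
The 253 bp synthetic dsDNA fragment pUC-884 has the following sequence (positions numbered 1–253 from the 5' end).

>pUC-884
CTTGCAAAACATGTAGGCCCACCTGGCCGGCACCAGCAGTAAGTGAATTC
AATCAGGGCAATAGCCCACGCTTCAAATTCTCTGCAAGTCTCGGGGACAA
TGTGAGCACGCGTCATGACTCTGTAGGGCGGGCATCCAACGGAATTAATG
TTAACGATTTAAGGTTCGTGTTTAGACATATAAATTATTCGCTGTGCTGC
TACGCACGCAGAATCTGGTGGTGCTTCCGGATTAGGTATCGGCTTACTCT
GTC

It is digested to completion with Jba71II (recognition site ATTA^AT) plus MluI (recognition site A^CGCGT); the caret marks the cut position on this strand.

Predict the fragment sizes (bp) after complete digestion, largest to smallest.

108, 106, 39 bp

The Jba71II site (ATTAAT) starts at position 144.
Jba71II cuts after base 4 of each site, so after position 147.
The MluI site (ACGCGT) starts at position 108.
MluI cuts after the first base of each site, so after position 108.
Combined cut positions: 108, 147.
Linear molecule, 2 cuts → 3 fragments:
  1–108 → 108 bp
  109–147 → 39 bp
  148–253 → 106 bp
Sorted largest to smallest: 108, 106, 39 bp.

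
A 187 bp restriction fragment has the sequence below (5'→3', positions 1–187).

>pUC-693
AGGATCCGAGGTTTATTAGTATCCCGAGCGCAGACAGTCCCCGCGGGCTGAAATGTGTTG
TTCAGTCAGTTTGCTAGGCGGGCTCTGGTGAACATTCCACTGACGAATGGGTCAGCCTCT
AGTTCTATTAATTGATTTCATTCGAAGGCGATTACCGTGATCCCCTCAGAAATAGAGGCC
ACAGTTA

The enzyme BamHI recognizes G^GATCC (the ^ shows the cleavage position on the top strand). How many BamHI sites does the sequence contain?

GGATCC occurs starting at position 2.
BamHI cuts at 1 site.

1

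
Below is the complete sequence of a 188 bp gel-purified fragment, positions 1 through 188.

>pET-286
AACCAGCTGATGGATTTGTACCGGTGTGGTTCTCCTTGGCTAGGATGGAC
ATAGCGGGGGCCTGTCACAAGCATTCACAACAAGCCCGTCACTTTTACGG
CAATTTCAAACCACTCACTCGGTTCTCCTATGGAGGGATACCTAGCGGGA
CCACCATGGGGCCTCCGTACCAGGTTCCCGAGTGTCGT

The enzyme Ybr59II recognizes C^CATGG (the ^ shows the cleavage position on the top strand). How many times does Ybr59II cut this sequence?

CCATGG occurs starting at position 154.
Ybr59II cuts at 1 site.

1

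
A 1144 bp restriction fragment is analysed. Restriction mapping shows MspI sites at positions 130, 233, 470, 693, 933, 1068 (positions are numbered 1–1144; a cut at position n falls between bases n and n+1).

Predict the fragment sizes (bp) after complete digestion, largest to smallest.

240, 237, 223, 135, 130, 103, 76 bp

Linear molecule, 6 cuts → 7 fragments:
  130 − 0 = 130 bp
  233 − 130 = 103 bp
  470 − 233 = 237 bp
  693 − 470 = 223 bp
  933 − 693 = 240 bp
  1068 − 933 = 135 bp
  1144 − 1068 = 76 bp
Sorted largest to smallest: 240, 237, 223, 135, 130, 103, 76 bp.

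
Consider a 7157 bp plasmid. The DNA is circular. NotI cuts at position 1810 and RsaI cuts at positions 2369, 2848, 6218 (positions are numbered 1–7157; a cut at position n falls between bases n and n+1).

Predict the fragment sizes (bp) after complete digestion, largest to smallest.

3370, 2749, 559, 479 bp

Combined cut positions (sorted): 1810, 2369, 2848, 6218.
Circular molecule, 4 cuts → 4 fragments:
  2369 − 1810 = 559 bp
  2848 − 2369 = 479 bp
  6218 − 2848 = 3370 bp
  wrap: 7157 − 6218 + 1810 = 2749 bp
Sorted largest to smallest: 3370, 2749, 559, 479 bp.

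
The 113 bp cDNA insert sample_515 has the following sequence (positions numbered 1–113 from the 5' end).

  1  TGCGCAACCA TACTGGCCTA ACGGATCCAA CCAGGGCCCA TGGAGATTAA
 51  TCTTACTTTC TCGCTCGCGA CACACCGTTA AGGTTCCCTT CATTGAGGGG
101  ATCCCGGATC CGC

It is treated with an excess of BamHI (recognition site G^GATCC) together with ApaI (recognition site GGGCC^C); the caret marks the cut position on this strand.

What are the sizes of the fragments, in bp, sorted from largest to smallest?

61, 23, 15, 7, 7 bp

BamHI sites (GGATCC) start at positions 23, 99, 106.
BamHI cuts after the first base of each site, so after positions 23, 99, 106.
The ApaI site (GGGCCC) starts at position 34.
ApaI cuts after base 5 of each site (before the last base), so after position 38.
Combined cut positions: 23, 38, 99, 106.
Linear molecule, 4 cuts → 5 fragments:
  1–23 → 23 bp
  24–38 → 15 bp
  39–99 → 61 bp
  100–106 → 7 bp
  107–113 → 7 bp
Sorted largest to smallest: 61, 23, 15, 7, 7 bp.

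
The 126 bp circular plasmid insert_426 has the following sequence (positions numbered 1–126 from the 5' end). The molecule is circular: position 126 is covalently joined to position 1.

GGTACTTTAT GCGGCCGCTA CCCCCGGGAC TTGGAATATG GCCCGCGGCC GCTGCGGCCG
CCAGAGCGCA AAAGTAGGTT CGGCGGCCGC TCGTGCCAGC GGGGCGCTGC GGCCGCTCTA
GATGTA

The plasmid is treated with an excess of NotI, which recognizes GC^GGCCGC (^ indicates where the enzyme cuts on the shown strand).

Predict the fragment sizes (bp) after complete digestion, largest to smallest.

34, 29, 28, 26, 9 bp

NotI sites (GCGGCCGC) start at positions 11, 45, 54, 83, 109.
NotI cuts after base 2 of each site, so after positions 12, 46, 55, 84, 110.
Circular molecule, 5 cuts → 5 fragments:
  13–46 → 34 bp
  47–55 → 9 bp
  56–84 → 29 bp
  85–110 → 26 bp
  111–126 then 1–12 → 16 + 12 = 28 bp
Sorted largest to smallest: 34, 29, 28, 26, 9 bp.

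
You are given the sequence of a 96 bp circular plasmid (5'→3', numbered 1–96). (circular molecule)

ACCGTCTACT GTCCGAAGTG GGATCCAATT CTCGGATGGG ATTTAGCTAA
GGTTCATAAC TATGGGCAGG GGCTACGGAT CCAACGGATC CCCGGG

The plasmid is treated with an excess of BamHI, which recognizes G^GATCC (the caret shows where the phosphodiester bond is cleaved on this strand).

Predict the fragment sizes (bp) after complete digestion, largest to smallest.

56, 31, 9 bp

BamHI sites (GGATCC) start at positions 21, 77, 86.
BamHI cuts after the first base of each site, so after positions 21, 77, 86.
Circular molecule, 3 cuts → 3 fragments:
  22–77 → 56 bp
  78–86 → 9 bp
  87–96 then 1–21 → 10 + 21 = 31 bp
Sorted largest to smallest: 56, 31, 9 bp.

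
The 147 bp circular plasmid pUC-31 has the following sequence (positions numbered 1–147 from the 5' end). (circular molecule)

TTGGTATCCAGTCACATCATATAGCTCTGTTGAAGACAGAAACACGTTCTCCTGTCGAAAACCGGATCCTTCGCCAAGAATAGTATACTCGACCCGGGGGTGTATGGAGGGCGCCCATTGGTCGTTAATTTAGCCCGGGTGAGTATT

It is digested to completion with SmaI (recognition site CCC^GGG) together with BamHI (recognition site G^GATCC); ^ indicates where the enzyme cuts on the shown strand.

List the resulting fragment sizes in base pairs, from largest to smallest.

75, 41, 31 bp

SmaI sites (CCCGGG) start at positions 93, 134.
SmaI cuts after base 3 of each site, so after positions 95, 136.
The BamHI site (GGATCC) starts at position 64.
BamHI cuts after the first base of each site, so after position 64.
Combined cut positions: 64, 95, 136.
Circular molecule, 3 cuts → 3 fragments:
  65–95 → 31 bp
  96–136 → 41 bp
  137–147 then 1–64 → 11 + 64 = 75 bp
Sorted largest to smallest: 75, 41, 31 bp.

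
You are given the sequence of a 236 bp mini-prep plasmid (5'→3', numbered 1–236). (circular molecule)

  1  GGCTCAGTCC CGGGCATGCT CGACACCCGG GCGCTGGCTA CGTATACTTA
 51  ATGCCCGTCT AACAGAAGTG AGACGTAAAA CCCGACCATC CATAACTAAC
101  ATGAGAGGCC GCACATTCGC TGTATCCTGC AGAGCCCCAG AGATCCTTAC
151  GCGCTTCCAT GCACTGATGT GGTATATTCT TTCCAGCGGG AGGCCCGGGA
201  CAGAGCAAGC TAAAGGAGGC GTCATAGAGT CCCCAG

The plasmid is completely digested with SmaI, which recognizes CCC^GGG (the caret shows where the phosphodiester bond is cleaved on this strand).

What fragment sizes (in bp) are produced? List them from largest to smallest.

SmaI sites (CCCGGG) start at positions 9, 26, 194.
SmaI cuts after base 3 of each site, so after positions 11, 28, 196.
Circular molecule, 3 cuts → 3 fragments:
  12–28 → 17 bp
  29–196 → 168 bp
  197–236 then 1–11 → 40 + 11 = 51 bp
Sorted largest to smallest: 168, 51, 17 bp.

168, 51, 17 bp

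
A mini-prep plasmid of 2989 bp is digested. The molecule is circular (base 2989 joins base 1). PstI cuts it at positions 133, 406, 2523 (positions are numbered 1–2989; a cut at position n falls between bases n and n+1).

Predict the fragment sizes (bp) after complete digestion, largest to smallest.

Circular molecule, 3 cuts → 3 fragments:
  406 − 133 = 273 bp
  2523 − 406 = 2117 bp
  wrap: 2989 − 2523 + 133 = 599 bp
Sorted largest to smallest: 2117, 599, 273 bp.

2117, 599, 273 bp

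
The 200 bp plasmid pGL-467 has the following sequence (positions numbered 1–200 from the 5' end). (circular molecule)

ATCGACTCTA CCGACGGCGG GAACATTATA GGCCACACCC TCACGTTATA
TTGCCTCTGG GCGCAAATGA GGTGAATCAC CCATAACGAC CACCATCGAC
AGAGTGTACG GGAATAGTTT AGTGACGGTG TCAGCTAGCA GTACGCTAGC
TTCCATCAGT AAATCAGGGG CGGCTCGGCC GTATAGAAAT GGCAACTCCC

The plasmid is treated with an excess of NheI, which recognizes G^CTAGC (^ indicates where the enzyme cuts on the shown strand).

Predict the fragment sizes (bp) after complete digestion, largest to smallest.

NheI sites (GCTAGC) start at positions 134, 145.
NheI cuts after the first base of each site, so after positions 134, 145.
Circular molecule, 2 cuts → 2 fragments:
  135–145 → 11 bp
  146–200 then 1–134 → 55 + 134 = 189 bp
Sorted largest to smallest: 189, 11 bp.

189, 11 bp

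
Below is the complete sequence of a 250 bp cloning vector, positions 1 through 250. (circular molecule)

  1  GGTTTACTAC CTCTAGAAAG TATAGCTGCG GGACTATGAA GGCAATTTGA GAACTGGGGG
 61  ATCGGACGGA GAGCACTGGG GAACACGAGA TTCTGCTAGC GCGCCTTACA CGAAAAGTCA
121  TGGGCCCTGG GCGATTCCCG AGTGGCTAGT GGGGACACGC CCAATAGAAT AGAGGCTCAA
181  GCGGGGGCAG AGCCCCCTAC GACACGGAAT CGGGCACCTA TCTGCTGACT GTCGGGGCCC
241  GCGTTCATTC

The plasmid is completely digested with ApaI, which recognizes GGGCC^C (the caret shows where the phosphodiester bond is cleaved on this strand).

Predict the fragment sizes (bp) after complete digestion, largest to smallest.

ApaI sites (GGGCCC) start at positions 122, 235.
ApaI cuts after base 5 of each site (before the last base), so after positions 126, 239.
Circular molecule, 2 cuts → 2 fragments:
  127–239 → 113 bp
  240–250 then 1–126 → 11 + 126 = 137 bp
Sorted largest to smallest: 137, 113 bp.

137, 113 bp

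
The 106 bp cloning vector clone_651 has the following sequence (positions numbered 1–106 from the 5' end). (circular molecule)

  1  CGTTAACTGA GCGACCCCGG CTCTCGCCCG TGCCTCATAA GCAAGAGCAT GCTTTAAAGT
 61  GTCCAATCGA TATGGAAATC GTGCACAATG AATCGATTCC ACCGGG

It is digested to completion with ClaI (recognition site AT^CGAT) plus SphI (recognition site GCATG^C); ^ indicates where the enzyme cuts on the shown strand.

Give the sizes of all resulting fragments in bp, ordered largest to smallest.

ClaI sites (ATCGAT) start at positions 66, 92.
ClaI cuts after base 2 of each site, so after positions 67, 93.
The SphI site (GCATGC) starts at position 47.
SphI cuts after base 5 of each site (before the last base), so after position 51.
Combined cut positions: 51, 67, 93.
Circular molecule, 3 cuts → 3 fragments:
  52–67 → 16 bp
  68–93 → 26 bp
  94–106 then 1–51 → 13 + 51 = 64 bp
Sorted largest to smallest: 64, 26, 16 bp.

64, 26, 16 bp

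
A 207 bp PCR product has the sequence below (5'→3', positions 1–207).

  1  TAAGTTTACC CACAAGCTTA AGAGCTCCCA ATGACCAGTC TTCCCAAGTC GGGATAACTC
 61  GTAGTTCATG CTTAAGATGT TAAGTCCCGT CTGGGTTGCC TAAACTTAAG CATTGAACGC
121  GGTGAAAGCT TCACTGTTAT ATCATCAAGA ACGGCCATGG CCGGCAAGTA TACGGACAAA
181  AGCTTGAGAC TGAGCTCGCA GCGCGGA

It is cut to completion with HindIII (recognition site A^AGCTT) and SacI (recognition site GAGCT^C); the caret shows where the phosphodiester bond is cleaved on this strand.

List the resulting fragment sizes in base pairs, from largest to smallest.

100, 54, 16, 14, 12, 11 bp

HindIII sites (AAGCTT) start at positions 14, 126, 180.
HindIII cuts after the first base of each site, so after positions 14, 126, 180.
SacI sites (GAGCTC) start at positions 22, 192.
SacI cuts after base 5 of each site (before the last base), so after positions 26, 196.
Combined cut positions: 14, 26, 126, 180, 196.
Linear molecule, 5 cuts → 6 fragments:
  1–14 → 14 bp
  15–26 → 12 bp
  27–126 → 100 bp
  127–180 → 54 bp
  181–196 → 16 bp
  197–207 → 11 bp
Sorted largest to smallest: 100, 54, 16, 14, 12, 11 bp.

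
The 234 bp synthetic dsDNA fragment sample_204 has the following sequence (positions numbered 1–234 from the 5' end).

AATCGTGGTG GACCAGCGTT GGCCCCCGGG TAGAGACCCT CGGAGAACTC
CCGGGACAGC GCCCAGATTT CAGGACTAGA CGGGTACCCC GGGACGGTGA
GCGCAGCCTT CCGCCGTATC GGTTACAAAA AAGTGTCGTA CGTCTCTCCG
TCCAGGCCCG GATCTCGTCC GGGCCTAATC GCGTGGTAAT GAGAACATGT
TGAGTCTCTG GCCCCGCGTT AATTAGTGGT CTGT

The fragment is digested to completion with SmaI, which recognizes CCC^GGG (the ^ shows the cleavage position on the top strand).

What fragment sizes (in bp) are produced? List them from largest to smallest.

144, 38, 27, 25 bp

SmaI sites (CCCGGG) start at positions 25, 50, 88.
SmaI cuts after base 3 of each site, so after positions 27, 52, 90.
Linear molecule, 3 cuts → 4 fragments:
  1–27 → 27 bp
  28–52 → 25 bp
  53–90 → 38 bp
  91–234 → 144 bp
Sorted largest to smallest: 144, 38, 27, 25 bp.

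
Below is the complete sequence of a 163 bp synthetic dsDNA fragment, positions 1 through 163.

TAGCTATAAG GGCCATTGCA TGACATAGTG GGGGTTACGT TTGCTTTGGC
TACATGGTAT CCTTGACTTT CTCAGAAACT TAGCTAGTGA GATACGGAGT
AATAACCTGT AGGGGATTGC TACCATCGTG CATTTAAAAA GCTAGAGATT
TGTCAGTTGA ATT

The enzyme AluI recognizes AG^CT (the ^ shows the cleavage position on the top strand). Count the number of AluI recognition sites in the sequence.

3

AGCT occurs starting at positions 2, 82, 140.
AluI cuts at 3 sites.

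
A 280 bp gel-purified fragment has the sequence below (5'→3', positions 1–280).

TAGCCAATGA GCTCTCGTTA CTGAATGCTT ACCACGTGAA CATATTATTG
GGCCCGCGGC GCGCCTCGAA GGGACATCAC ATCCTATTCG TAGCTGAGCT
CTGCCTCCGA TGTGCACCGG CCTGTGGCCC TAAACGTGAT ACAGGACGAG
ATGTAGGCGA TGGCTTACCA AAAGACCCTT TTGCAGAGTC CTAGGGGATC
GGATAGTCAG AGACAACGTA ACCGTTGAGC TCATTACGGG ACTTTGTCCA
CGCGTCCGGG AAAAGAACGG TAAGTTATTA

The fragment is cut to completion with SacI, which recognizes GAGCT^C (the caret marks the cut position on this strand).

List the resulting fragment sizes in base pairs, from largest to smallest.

131, 87, 49, 13 bp

SacI sites (GAGCTC) start at positions 9, 96, 227.
SacI cuts after base 5 of each site (before the last base), so after positions 13, 100, 231.
Linear molecule, 3 cuts → 4 fragments:
  1–13 → 13 bp
  14–100 → 87 bp
  101–231 → 131 bp
  232–280 → 49 bp
Sorted largest to smallest: 131, 87, 49, 13 bp.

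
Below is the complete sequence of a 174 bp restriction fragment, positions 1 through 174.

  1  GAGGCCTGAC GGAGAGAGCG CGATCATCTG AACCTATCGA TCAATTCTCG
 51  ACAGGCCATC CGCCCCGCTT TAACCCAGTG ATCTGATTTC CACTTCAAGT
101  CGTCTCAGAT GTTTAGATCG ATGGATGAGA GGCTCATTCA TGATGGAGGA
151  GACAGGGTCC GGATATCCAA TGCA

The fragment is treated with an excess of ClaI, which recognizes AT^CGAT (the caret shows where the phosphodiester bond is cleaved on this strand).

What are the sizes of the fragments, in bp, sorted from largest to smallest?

ClaI sites (ATCGAT) start at positions 36, 117.
ClaI cuts after base 2 of each site, so after positions 37, 118.
Linear molecule, 2 cuts → 3 fragments:
  1–37 → 37 bp
  38–118 → 81 bp
  119–174 → 56 bp
Sorted largest to smallest: 81, 56, 37 bp.

81, 56, 37 bp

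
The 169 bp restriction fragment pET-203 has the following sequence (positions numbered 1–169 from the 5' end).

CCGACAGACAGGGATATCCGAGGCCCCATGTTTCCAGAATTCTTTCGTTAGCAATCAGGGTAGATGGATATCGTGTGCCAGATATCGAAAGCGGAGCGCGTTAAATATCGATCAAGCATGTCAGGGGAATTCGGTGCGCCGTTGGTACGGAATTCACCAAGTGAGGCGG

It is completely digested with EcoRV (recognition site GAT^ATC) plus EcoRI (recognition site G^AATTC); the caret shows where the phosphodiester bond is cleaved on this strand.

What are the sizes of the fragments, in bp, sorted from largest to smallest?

44, 32, 23, 22, 19, 15, 14 bp

EcoRV sites (GATATC) start at positions 13, 67, 81.
EcoRV cuts after base 3 of each site, so after positions 15, 69, 83.
EcoRI sites (GAATTC) start at positions 37, 127, 150.
EcoRI cuts after the first base of each site, so after positions 37, 127, 150.
Combined cut positions: 15, 37, 69, 83, 127, 150.
Linear molecule, 6 cuts → 7 fragments:
  1–15 → 15 bp
  16–37 → 22 bp
  38–69 → 32 bp
  70–83 → 14 bp
  84–127 → 44 bp
  128–150 → 23 bp
  151–169 → 19 bp
Sorted largest to smallest: 44, 32, 23, 22, 19, 15, 14 bp.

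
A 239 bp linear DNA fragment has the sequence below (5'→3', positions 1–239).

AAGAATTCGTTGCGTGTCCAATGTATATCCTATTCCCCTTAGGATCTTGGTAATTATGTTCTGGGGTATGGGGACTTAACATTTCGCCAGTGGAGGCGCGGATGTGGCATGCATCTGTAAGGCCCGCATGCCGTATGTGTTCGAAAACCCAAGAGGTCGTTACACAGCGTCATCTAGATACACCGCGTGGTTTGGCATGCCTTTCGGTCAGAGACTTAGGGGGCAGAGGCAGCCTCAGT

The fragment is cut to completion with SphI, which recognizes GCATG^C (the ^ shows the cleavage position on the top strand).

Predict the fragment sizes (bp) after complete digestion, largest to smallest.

111, 69, 40, 19 bp

SphI sites (GCATGC) start at positions 107, 126, 195.
SphI cuts after base 5 of each site (before the last base), so after positions 111, 130, 199.
Linear molecule, 3 cuts → 4 fragments:
  1–111 → 111 bp
  112–130 → 19 bp
  131–199 → 69 bp
  200–239 → 40 bp
Sorted largest to smallest: 111, 69, 40, 19 bp.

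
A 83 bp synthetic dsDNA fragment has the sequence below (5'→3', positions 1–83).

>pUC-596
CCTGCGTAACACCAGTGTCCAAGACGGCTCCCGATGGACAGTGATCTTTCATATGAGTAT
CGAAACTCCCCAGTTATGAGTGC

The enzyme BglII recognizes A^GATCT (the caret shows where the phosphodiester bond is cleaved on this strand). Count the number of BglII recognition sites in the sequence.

No occurrence of AGATCT is present in the sequence.
BglII does not cut: 0 sites.

0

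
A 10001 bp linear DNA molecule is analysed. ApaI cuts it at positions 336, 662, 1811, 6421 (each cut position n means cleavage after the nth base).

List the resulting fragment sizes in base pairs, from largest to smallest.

4610, 3580, 1149, 336, 326 bp

Linear molecule, 4 cuts → 5 fragments:
  336 − 0 = 336 bp
  662 − 336 = 326 bp
  1811 − 662 = 1149 bp
  6421 − 1811 = 4610 bp
  10001 − 6421 = 3580 bp
Sorted largest to smallest: 4610, 3580, 1149, 336, 326 bp.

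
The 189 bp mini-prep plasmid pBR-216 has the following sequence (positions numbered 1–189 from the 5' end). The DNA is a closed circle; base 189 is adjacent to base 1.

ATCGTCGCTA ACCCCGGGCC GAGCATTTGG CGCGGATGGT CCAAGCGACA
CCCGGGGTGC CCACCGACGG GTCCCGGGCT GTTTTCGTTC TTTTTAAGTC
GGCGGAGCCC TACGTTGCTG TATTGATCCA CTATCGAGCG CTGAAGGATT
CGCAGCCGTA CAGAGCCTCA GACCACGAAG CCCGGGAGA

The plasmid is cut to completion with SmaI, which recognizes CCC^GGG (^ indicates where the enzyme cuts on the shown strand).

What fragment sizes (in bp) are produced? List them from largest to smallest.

108, 38, 22, 21 bp

SmaI sites (CCCGGG) start at positions 13, 51, 73, 181.
SmaI cuts after base 3 of each site, so after positions 15, 53, 75, 183.
Circular molecule, 4 cuts → 4 fragments:
  16–53 → 38 bp
  54–75 → 22 bp
  76–183 → 108 bp
  184–189 then 1–15 → 6 + 15 = 21 bp
Sorted largest to smallest: 108, 38, 22, 21 bp.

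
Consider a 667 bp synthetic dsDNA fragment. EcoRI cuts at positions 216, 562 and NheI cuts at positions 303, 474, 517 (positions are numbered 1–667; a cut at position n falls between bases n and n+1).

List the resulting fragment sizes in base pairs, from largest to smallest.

216, 171, 105, 87, 45, 43 bp

Combined cut positions (sorted): 216, 303, 474, 517, 562.
Linear molecule, 5 cuts → 6 fragments:
  216 − 0 = 216 bp
  303 − 216 = 87 bp
  474 − 303 = 171 bp
  517 − 474 = 43 bp
  562 − 517 = 45 bp
  667 − 562 = 105 bp
Sorted largest to smallest: 216, 171, 105, 87, 45, 43 bp.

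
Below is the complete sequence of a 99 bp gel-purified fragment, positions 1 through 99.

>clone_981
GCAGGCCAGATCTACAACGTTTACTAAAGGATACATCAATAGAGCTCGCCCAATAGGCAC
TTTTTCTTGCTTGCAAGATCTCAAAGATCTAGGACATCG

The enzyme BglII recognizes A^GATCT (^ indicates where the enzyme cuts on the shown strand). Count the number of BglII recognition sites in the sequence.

AGATCT occurs starting at positions 8, 76, 85.
BglII cuts at 3 sites.

3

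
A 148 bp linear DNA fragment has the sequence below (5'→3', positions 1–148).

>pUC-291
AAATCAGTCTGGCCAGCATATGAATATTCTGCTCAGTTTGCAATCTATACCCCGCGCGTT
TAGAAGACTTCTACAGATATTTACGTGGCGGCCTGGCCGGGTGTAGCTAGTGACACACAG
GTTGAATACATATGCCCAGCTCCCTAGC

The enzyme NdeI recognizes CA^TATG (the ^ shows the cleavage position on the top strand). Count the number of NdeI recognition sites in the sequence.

2

CATATG occurs starting at positions 17, 129.
NdeI cuts at 2 sites.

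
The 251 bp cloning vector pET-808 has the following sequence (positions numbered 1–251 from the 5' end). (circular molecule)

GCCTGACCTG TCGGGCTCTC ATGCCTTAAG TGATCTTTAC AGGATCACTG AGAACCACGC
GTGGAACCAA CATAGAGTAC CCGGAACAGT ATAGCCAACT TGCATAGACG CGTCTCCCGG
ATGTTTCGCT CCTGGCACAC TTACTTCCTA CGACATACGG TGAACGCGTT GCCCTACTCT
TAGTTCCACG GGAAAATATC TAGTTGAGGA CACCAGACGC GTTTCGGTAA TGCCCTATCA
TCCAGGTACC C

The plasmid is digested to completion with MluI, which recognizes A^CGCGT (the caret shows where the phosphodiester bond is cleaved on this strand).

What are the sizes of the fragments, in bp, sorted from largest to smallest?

91, 56, 53, 51 bp

MluI sites (ACGCGT) start at positions 57, 108, 164, 217.
MluI cuts after the first base of each site, so after positions 57, 108, 164, 217.
Circular molecule, 4 cuts → 4 fragments:
  58–108 → 51 bp
  109–164 → 56 bp
  165–217 → 53 bp
  218–251 then 1–57 → 34 + 57 = 91 bp
Sorted largest to smallest: 91, 56, 53, 51 bp.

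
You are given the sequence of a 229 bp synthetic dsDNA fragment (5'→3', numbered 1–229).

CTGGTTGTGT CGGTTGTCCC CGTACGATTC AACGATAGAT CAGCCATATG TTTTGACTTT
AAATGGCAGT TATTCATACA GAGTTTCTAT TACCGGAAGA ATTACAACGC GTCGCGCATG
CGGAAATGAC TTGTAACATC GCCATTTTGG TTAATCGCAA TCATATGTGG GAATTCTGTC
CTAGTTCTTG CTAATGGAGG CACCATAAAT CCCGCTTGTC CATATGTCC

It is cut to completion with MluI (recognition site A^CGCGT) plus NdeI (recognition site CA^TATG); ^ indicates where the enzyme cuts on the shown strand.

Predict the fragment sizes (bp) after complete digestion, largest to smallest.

The MluI site (ACGCGT) starts at position 107.
MluI cuts after the first base of each site, so after position 107.
NdeI sites (CATATG) start at positions 45, 162, 221.
NdeI cuts after base 2 of each site, so after positions 46, 163, 222.
Combined cut positions: 46, 107, 163, 222.
Linear molecule, 4 cuts → 5 fragments:
  1–46 → 46 bp
  47–107 → 61 bp
  108–163 → 56 bp
  164–222 → 59 bp
  223–229 → 7 bp
Sorted largest to smallest: 61, 59, 56, 46, 7 bp.

61, 59, 56, 46, 7 bp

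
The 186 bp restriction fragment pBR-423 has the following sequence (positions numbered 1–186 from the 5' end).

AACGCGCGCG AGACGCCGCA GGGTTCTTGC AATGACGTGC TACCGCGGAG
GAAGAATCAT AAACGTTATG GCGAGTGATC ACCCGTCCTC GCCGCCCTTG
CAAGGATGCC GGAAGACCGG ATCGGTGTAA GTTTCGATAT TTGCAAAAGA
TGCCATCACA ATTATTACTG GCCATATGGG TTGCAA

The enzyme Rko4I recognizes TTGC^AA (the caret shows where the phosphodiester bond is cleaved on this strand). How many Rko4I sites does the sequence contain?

TTGCAA occurs starting at positions 27, 98, 141, 181.
Rko4I cuts at 4 sites.

4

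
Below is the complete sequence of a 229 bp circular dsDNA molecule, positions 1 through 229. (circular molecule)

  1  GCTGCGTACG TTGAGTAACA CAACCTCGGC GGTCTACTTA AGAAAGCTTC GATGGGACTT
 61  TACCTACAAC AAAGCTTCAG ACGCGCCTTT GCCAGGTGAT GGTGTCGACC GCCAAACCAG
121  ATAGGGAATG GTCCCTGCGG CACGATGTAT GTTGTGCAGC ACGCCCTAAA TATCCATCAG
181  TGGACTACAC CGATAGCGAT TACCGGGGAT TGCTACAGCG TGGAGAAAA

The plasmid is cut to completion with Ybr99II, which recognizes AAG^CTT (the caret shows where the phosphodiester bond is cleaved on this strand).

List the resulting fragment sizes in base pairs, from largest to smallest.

201, 28 bp

Ybr99II sites (AAGCTT) start at positions 44, 72.
Ybr99II cuts after base 3 of each site, so after positions 46, 74.
Circular molecule, 2 cuts → 2 fragments:
  47–74 → 28 bp
  75–229 then 1–46 → 155 + 46 = 201 bp
Sorted largest to smallest: 201, 28 bp.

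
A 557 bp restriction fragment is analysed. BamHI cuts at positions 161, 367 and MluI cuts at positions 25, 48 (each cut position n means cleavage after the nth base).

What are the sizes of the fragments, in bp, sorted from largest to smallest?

Combined cut positions (sorted): 25, 48, 161, 367.
Linear molecule, 4 cuts → 5 fragments:
  25 − 0 = 25 bp
  48 − 25 = 23 bp
  161 − 48 = 113 bp
  367 − 161 = 206 bp
  557 − 367 = 190 bp
Sorted largest to smallest: 206, 190, 113, 25, 23 bp.

206, 190, 113, 25, 23 bp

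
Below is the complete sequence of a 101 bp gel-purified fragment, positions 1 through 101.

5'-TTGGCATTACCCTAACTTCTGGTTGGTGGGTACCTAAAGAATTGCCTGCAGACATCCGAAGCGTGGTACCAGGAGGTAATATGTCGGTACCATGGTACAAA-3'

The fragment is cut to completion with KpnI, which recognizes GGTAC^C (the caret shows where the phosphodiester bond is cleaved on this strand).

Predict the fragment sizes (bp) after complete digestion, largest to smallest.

36, 33, 21, 11 bp

KpnI sites (GGTACC) start at positions 29, 65, 86.
KpnI cuts after base 5 of each site (before the last base), so after positions 33, 69, 90.
Linear molecule, 3 cuts → 4 fragments:
  1–33 → 33 bp
  34–69 → 36 bp
  70–90 → 21 bp
  91–101 → 11 bp
Sorted largest to smallest: 36, 33, 21, 11 bp.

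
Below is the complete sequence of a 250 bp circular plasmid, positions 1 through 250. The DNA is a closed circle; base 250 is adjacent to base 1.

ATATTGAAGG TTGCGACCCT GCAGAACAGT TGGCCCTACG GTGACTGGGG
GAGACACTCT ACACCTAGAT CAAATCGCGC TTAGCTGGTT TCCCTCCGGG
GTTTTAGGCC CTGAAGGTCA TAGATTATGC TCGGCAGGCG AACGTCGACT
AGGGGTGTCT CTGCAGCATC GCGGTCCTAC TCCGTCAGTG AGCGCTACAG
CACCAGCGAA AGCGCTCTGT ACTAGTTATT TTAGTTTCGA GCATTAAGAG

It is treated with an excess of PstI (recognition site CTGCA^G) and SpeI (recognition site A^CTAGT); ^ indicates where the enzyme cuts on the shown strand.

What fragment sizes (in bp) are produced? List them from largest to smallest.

PstI sites (CTGCAG) start at positions 19, 161.
PstI cuts after base 5 of each site (before the last base), so after positions 23, 165.
The SpeI site (ACTAGT) starts at position 221.
SpeI cuts after the first base of each site, so after position 221.
Combined cut positions: 23, 165, 221.
Circular molecule, 3 cuts → 3 fragments:
  24–165 → 142 bp
  166–221 → 56 bp
  222–250 then 1–23 → 29 + 23 = 52 bp
Sorted largest to smallest: 142, 56, 52 bp.

142, 56, 52 bp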